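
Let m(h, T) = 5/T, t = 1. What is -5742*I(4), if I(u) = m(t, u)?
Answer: -14355/2 ≈ -7177.5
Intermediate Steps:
I(u) = 5/u
-5742*I(4) = -28710/4 = -5742*5/4 = -14355/2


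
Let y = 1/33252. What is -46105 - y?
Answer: -1533083461/33252 ≈ -46105.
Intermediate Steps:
y = 1/33252 ≈ 3.0073e-5
-46105 - y = -46105 - 1*1/33252 = -46105 - 1/33252 = -1533083461/33252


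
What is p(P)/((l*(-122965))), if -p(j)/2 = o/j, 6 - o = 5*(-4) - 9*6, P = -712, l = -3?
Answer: 4/6566331 ≈ 6.0917e-7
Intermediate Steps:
o = 80 (o = 6 - (5*(-4) - 9*6) = 6 - (-20 - 54) = 6 - 1*(-74) = 6 + 74 = 80)
p(j) = -160/j
p(P)/((l*(-122965))) = (-160/(-712))/((-3*(-122965))) = -160*(-1/712)/368895 = (20/89)*(1/368895) = 4/6566331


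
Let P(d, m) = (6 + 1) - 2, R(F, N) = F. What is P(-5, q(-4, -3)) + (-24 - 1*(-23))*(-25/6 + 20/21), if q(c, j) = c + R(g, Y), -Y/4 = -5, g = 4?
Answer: 115/14 ≈ 8.2143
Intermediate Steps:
Y = 20 (Y = -4*(-5) = 20)
q(c, j) = 4 + c (q(c, j) = c + 4 = 4 + c)
P(d, m) = 5 (P(d, m) = 7 - 2 = 5)
P(-5, q(-4, -3)) + (-24 - 1*(-23))*(-25/6 + 20/21) = 5 + (-24 - 1*(-23))*(-25/6 + 20/21) = 5 + (-24 + 23)*(-25*1/6 + 20*(1/21)) = 5 - (-25/6 + 20/21) = 5 - 1*(-45/14) = 5 + 45/14 = 115/14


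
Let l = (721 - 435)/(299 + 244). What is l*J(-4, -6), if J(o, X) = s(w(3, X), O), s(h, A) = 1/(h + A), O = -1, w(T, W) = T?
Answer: 143/543 ≈ 0.26335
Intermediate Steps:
s(h, A) = 1/(A + h)
J(o, X) = ½ (J(o, X) = 1/(-1 + 3) = 1/2 = ½)
l = 286/543 ≈ 0.52670
l*J(-4, -6) = (286/543)*(½) = 143/543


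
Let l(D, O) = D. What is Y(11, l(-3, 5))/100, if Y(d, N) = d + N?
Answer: 2/25 ≈ 0.080000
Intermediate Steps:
Y(d, N) = N + d
Y(11, l(-3, 5))/100 = (-3 + 11)/100 = 8*(1/100) = 2/25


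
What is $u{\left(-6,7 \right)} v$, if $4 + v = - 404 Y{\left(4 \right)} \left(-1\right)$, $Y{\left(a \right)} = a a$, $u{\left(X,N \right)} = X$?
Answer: $-38760$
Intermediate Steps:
$Y{\left(a \right)} = a^{2}$
$v = 6460$ ($v = -4 - 404 \cdot 4^{2} \left(-1\right) = -4 - 404 \cdot 16 \left(-1\right) = -4 - -6464 = -4 + 6464 = 6460$)
$u{\left(-6,7 \right)} v = \left(-6\right) 6460 = -38760$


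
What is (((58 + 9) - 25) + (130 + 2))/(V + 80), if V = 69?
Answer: 174/149 ≈ 1.1678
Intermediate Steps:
(((58 + 9) - 25) + (130 + 2))/(V + 80) = (((58 + 9) - 25) + (130 + 2))/(69 + 80) = ((67 - 25) + 132)/149 = (42 + 132)*(1/149) = 174*(1/149) = 174/149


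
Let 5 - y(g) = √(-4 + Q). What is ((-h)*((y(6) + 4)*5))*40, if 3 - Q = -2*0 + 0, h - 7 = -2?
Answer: -9000 + 1000*I ≈ -9000.0 + 1000.0*I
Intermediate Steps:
h = 5 (h = 7 - 2 = 5)
Q = 3 (Q = 3 - (-2*0 + 0) = 3 - (0 + 0) = 3 - 1*0 = 3 + 0 = 3)
y(g) = 5 - I (y(g) = 5 - √(-4 + 3) = 5 - √(-1) = 5 - I)
((-h)*((y(6) + 4)*5))*40 = ((-1*5)*(((5 - I) + 4)*5))*40 = -5*(9 - I)*5*40 = -5*(45 - 5*I)*40 = (-225 + 25*I)*40 = -9000 + 1000*I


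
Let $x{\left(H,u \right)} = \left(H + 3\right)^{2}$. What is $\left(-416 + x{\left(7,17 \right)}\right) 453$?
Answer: $-143148$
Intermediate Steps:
$x{\left(H,u \right)} = \left(3 + H\right)^{2}$
$\left(-416 + x{\left(7,17 \right)}\right) 453 = \left(-416 + \left(3 + 7\right)^{2}\right) 453 = \left(-416 + 10^{2}\right) 453 = \left(-416 + 100\right) 453 = \left(-316\right) 453 = -143148$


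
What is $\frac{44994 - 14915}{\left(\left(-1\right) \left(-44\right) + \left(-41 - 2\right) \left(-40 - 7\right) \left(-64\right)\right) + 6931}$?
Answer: $- \frac{30079}{122369} \approx -0.24581$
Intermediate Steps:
$\frac{44994 - 14915}{\left(\left(-1\right) \left(-44\right) + \left(-41 - 2\right) \left(-40 - 7\right) \left(-64\right)\right) + 6931} = \frac{30079}{\left(44 + - 43 \left(-40 + \left(-16 + 9\right)\right) \left(-64\right)\right) + 6931} = \frac{30079}{\left(44 + - 43 \left(-40 - 7\right) \left(-64\right)\right) + 6931} = \frac{30079}{\left(44 + \left(-43\right) \left(-47\right) \left(-64\right)\right) + 6931} = \frac{30079}{\left(44 + 2021 \left(-64\right)\right) + 6931} = \frac{30079}{\left(44 - 129344\right) + 6931} = \frac{30079}{-129300 + 6931} = \frac{30079}{-122369} = 30079 \left(- \frac{1}{122369}\right) = - \frac{30079}{122369}$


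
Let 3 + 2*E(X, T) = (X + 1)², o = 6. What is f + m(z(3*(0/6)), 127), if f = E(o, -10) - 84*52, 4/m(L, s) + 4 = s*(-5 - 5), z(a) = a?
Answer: -2767767/637 ≈ -4345.0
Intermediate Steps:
E(X, T) = -3/2 + (1 + X)²/2 (E(X, T) = -3/2 + (X + 1)²/2 = -3/2 + (1 + X)²/2)
m(L, s) = 4/(-4 - 10*s) (m(L, s) = 4/(-4 + s*(-5 - 5)) = 4/(-4 + s*(-10)) = 4/(-4 - 10*s))
f = -4345 (f = (-3/2 + (1 + 6)²/2) - 84*52 = (-3/2 + (½)*7²) - 4368 = (-3/2 + (½)*49) - 4368 = (-3/2 + 49/2) - 4368 = 23 - 4368 = -4345)
f + m(z(3*(0/6)), 127) = -4345 - 2/(2 + 5*127) = -4345 - 2/(2 + 635) = -4345 - 2/637 = -2767767/637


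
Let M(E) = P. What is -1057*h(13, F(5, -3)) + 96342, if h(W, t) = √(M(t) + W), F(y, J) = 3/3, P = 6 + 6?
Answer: 91057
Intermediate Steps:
P = 12
M(E) = 12
F(y, J) = 1 (F(y, J) = 3*(⅓) = 1)
h(W, t) = √(12 + W)
-1057*h(13, F(5, -3)) + 96342 = -1057*√(12 + 13) + 96342 = -1057*√25 + 96342 = -1057*5 + 96342 = -5285 + 96342 = 91057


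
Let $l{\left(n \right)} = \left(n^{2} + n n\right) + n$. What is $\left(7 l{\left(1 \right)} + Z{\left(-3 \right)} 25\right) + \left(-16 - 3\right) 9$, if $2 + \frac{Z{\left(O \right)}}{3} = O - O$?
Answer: $-300$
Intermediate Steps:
$Z{\left(O \right)} = -6$ ($Z{\left(O \right)} = -6 + 3 \left(O - O\right) = -6 + 3 \cdot 0 = -6 + 0 = -6$)
$l{\left(n \right)} = n + 2 n^{2}$ ($l{\left(n \right)} = \left(n^{2} + n^{2}\right) + n = 2 n^{2} + n = n + 2 n^{2}$)
$\left(7 l{\left(1 \right)} + Z{\left(-3 \right)} 25\right) + \left(-16 - 3\right) 9 = \left(7 \cdot 1 \left(1 + 2 \cdot 1\right) - 150\right) + \left(-16 - 3\right) 9 = \left(7 \cdot 1 \left(1 + 2\right) - 150\right) - 171 = \left(7 \cdot 1 \cdot 3 - 150\right) - 171 = \left(7 \cdot 3 - 150\right) - 171 = \left(21 - 150\right) - 171 = -129 - 171 = -300$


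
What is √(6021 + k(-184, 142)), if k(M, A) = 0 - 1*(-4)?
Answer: 5*√241 ≈ 77.621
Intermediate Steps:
k(M, A) = 4 (k(M, A) = 0 + 4 = 4)
√(6021 + k(-184, 142)) = √(6021 + 4) = √6025 = 5*√241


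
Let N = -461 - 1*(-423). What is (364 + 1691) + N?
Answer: 2017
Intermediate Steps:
N = -38 (N = -461 + 423 = -38)
(364 + 1691) + N = (364 + 1691) - 38 = 2055 - 38 = 2017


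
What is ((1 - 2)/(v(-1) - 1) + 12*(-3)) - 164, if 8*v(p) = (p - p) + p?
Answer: -1792/9 ≈ -199.11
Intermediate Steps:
v(p) = p/8 (v(p) = ((p - p) + p)/8 = (0 + p)/8 = p/8)
((1 - 2)/(v(-1) - 1) + 12*(-3)) - 164 = ((1 - 2)/((⅛)*(-1) - 1) + 12*(-3)) - 164 = (-1/(-⅛ - 1) - 36) - 164 = (-1/(-9/8) - 36) - 164 = (-1*(-8/9) - 36) - 164 = (8/9 - 36) - 164 = -316/9 - 164 = -1792/9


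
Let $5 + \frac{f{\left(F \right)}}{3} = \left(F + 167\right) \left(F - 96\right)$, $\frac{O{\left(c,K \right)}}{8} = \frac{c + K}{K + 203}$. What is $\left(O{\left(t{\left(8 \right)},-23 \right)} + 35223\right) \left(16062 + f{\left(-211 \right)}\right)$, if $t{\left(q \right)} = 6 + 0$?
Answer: $\frac{29888363857}{15} \approx 1.9926 \cdot 10^{9}$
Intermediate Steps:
$t{\left(q \right)} = 6$
$O{\left(c,K \right)} = \frac{8 \left(K + c\right)}{203 + K}$ ($O{\left(c,K \right)} = 8 \frac{c + K}{K + 203} = 8 \frac{K + c}{203 + K} = \frac{8 \left(K + c\right)}{203 + K}$)
$f{\left(F \right)} = -15 + 3 \left(-96 + F\right) \left(167 + F\right)$ ($f{\left(F \right)} = -15 + 3 \left(F + 167\right) \left(F - 96\right) = -15 + 3 \left(167 + F\right) \left(-96 + F\right) = -15 + 3 \left(-96 + F\right) \left(167 + F\right)$)
$\left(O{\left(t{\left(8 \right)},-23 \right)} + 35223\right) \left(16062 + f{\left(-211 \right)}\right) = \left(\frac{8 \left(-23 + 6\right)}{203 - 23} + 35223\right) \left(16062 + \left(-48111 + 3 \left(-211\right)^{2} + 213 \left(-211\right)\right)\right) = \left(8 \cdot \frac{1}{180} \left(-17\right) + 35223\right) \left(16062 - -40509\right) = \left(- \frac{34}{45} + 35223\right) \left(16062 + 40509\right) = \frac{1585001}{45} \cdot 56571 = \frac{29888363857}{15}$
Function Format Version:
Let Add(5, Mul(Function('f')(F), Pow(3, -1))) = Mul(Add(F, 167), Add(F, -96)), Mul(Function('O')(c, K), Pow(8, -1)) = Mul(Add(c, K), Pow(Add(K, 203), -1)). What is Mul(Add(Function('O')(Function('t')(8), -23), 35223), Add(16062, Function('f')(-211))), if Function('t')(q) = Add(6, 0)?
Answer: Rational(29888363857, 15) ≈ 1.9926e+9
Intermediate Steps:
Function('t')(q) = 6
Function('O')(c, K) = Mul(8, Pow(Add(203, K), -1), Add(K, c)) (Function('O')(c, K) = Mul(8, Mul(Add(c, K), Pow(Add(K, 203), -1))) = Mul(8, Mul(Add(K, c), Pow(Add(203, K), -1))) = Mul(8, Mul(Pow(Add(203, K), -1), Add(K, c))) = Mul(8, Pow(Add(203, K), -1), Add(K, c)))
Function('f')(F) = Add(-15, Mul(3, Add(-96, F), Add(167, F))) (Function('f')(F) = Add(-15, Mul(3, Mul(Add(F, 167), Add(F, -96)))) = Add(-15, Mul(3, Mul(Add(167, F), Add(-96, F)))) = Add(-15, Mul(3, Mul(Add(-96, F), Add(167, F)))) = Add(-15, Mul(3, Add(-96, F), Add(167, F))))
Mul(Add(Function('O')(Function('t')(8), -23), 35223), Add(16062, Function('f')(-211))) = Mul(Add(Mul(8, Pow(Add(203, -23), -1), Add(-23, 6)), 35223), Add(16062, Add(-48111, Mul(3, Pow(-211, 2)), Mul(213, -211)))) = Mul(Add(Mul(8, Pow(180, -1), -17), 35223), Add(16062, Add(-48111, Mul(3, 44521), -44943))) = Mul(Add(Mul(8, Rational(1, 180), -17), 35223), Add(16062, Add(-48111, 133563, -44943))) = Mul(Add(Rational(-34, 45), 35223), Add(16062, 40509)) = Mul(Rational(1585001, 45), 56571) = Rational(29888363857, 15)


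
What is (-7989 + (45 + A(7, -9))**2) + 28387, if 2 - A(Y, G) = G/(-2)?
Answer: 88817/4 ≈ 22204.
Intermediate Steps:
A(Y, G) = 2 + G/2 (A(Y, G) = 2 - G/(-2) = 2 - G*(-1)/2 = 2 - (-1)*G/2 = 2 + G/2)
(-7989 + (45 + A(7, -9))**2) + 28387 = (-7989 + (45 + (2 + (1/2)*(-9)))**2) + 28387 = (-7989 + (45 + (2 - 9/2))**2) + 28387 = (-7989 + (45 - 5/2)**2) + 28387 = (-7989 + (85/2)**2) + 28387 = (-7989 + 7225/4) + 28387 = -24731/4 + 28387 = 88817/4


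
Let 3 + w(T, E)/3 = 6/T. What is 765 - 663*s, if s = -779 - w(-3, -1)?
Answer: 507297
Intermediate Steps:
w(T, E) = -9 + 18/T (w(T, E) = -9 + 3*(6/T) = -9 + 18/T)
s = -764 (s = -779 - (-9 + 18/(-3)) = -779 - (-9 + 18*(-⅓)) = -779 - (-9 - 6) = -779 - 1*(-15) = -779 + 15 = -764)
765 - 663*s = 765 - 663*(-764) = 765 + 506532 = 507297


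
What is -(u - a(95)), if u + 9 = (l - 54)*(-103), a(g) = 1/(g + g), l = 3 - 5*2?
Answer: -1192059/190 ≈ -6274.0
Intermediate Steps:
l = -7 (l = 3 - 10 = -7)
a(g) = 1/(2*g)
u = 6274 (u = -9 + (-7 - 54)*(-103) = -9 - 61*(-103) = -9 + 6283 = 6274)
-(u - a(95)) = -(6274 - 1/(2*95)) = -(6274 - 1*1/190) = -(6274 - 1/190) = -1*1192059/190 = -1192059/190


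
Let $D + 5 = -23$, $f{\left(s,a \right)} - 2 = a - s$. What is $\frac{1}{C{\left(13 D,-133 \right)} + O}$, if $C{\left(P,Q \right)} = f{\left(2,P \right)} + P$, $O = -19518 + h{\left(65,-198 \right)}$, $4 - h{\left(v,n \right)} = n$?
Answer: $- \frac{1}{20044} \approx -4.989 \cdot 10^{-5}$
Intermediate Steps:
$h{\left(v,n \right)} = 4 - n$
$f{\left(s,a \right)} = 2 + a - s$ ($f{\left(s,a \right)} = 2 + \left(a - s\right) = 2 + a - s$)
$D = -28$ ($D = -5 - 23 = -28$)
$O = -19316$ ($O = -19518 + \left(4 - -198\right) = -19518 + \left(4 + 198\right) = -19518 + 202 = -19316$)
$C{\left(P,Q \right)} = 2 P$ ($C{\left(P,Q \right)} = \left(2 + P - 2\right) + P = P + P = 2 P$)
$\frac{1}{C{\left(13 D,-133 \right)} + O} = \frac{1}{2 \cdot 13 \left(-28\right) - 19316} = \frac{1}{2 \left(-364\right) - 19316} = \frac{1}{-728 - 19316} = \frac{1}{-20044} = - \frac{1}{20044}$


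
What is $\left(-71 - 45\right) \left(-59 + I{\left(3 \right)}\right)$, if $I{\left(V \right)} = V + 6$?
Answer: $5800$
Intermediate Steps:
$I{\left(V \right)} = 6 + V$
$\left(-71 - 45\right) \left(-59 + I{\left(3 \right)}\right) = \left(-71 - 45\right) \left(-59 + \left(6 + 3\right)\right) = - 116 \left(-59 + 9\right) = \left(-116\right) \left(-50\right) = 5800$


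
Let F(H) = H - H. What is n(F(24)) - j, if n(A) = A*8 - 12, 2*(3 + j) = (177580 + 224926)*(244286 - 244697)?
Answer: 82714974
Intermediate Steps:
F(H) = 0
j = -82714986 (j = -3 + ((177580 + 224926)*(244286 - 244697))/2 = -3 + (402506*(-411))/2 = -3 + (1/2)*(-165429966) = -3 - 82714983 = -82714986)
n(A) = -12 + 8*A (n(A) = 8*A - 12 = -12 + 8*A)
n(F(24)) - j = (-12 + 8*0) - 1*(-82714986) = (-12 + 0) + 82714986 = -12 + 82714986 = 82714974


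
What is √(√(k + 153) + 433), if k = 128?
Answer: √(433 + √281) ≈ 21.208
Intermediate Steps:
√(√(k + 153) + 433) = √(√(128 + 153) + 433) = √(√281 + 433) = √(433 + √281)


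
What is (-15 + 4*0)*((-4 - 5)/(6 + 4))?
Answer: 27/2 ≈ 13.500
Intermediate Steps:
(-15 + 4*0)*((-4 - 5)/(6 + 4)) = (-15 + 0)*(-9/10) = -(-135)/10 = -15*(-9/10) = 27/2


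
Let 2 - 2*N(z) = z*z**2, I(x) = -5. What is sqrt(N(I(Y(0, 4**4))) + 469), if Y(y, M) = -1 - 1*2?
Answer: sqrt(2130)/2 ≈ 23.076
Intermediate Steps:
Y(y, M) = -3 (Y(y, M) = -1 - 2 = -3)
N(z) = 1 - z**3/2 (N(z) = 1 - z*z**2/2 = 1 - z**3/2)
sqrt(N(I(Y(0, 4**4))) + 469) = sqrt((1 - 1/2*(-5)**3) + 469) = sqrt((1 - 1/2*(-125)) + 469) = sqrt((1 + 125/2) + 469) = sqrt(127/2 + 469) = sqrt(1065/2) = sqrt(2130)/2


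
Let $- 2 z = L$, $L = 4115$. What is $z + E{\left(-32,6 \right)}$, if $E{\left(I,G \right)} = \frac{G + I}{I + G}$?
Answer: $- \frac{4113}{2} \approx -2056.5$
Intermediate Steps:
$E{\left(I,G \right)} = 1$ ($E{\left(I,G \right)} = \frac{G + I}{G + I} = 1$)
$z = - \frac{4115}{2}$ ($z = \left(- \frac{1}{2}\right) 4115 = - \frac{4115}{2} \approx -2057.5$)
$z + E{\left(-32,6 \right)} = - \frac{4115}{2} + 1 = - \frac{4113}{2}$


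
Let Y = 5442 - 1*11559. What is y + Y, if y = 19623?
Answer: 13506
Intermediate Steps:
Y = -6117 (Y = 5442 - 11559 = -6117)
y + Y = 19623 - 6117 = 13506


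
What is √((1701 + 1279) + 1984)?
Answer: 2*√1241 ≈ 70.456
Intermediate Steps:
√((1701 + 1279) + 1984) = √(2980 + 1984) = √4964 = 2*√1241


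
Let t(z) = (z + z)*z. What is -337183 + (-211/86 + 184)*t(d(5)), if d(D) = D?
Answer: -14108544/43 ≈ -3.2811e+5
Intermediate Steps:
t(z) = 2*z² (t(z) = (2*z)*z = 2*z²)
-337183 + (-211/86 + 184)*t(d(5)) = -337183 + (-211/86 + 184)*(2*5²) = -337183 + (-211*1/86 + 184)*(2*25) = -337183 + (-211/86 + 184)*50 = -337183 + (15613/86)*50 = -337183 + 390325/43 = -14108544/43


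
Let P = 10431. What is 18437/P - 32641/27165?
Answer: 53454278/94452705 ≈ 0.56594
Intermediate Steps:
18437/P - 32641/27165 = 18437/10431 - 32641/27165 = 53454278/94452705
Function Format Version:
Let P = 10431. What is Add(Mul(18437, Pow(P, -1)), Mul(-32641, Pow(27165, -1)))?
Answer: Rational(53454278, 94452705) ≈ 0.56594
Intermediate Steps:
Add(Mul(18437, Pow(P, -1)), Mul(-32641, Pow(27165, -1))) = Add(Mul(18437, Pow(10431, -1)), Mul(-32641, Pow(27165, -1))) = Add(Mul(18437, Rational(1, 10431)), Mul(-32641, Rational(1, 27165))) = Add(Rational(18437, 10431), Rational(-32641, 27165)) = Rational(53454278, 94452705)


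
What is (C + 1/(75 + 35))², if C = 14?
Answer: 2374681/12100 ≈ 196.25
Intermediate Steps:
(C + 1/(75 + 35))² = (14 + 1/(75 + 35))² = (14 + 1/110)² = (1541/110)² = 2374681/12100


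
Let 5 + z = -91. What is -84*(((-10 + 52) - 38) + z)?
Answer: 7728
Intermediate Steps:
z = -96 (z = -5 - 91 = -96)
-84*(((-10 + 52) - 38) + z) = -84*(((-10 + 52) - 38) - 96) = -84*((42 - 38) - 96) = -84*(4 - 96) = -84*(-92) = 7728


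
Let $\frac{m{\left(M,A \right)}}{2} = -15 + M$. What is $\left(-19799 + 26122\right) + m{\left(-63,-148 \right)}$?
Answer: $6167$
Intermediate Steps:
$m{\left(M,A \right)} = -30 + 2 M$ ($m{\left(M,A \right)} = 2 \left(-15 + M\right) = -30 + 2 M$)
$\left(-19799 + 26122\right) + m{\left(-63,-148 \right)} = \left(-19799 + 26122\right) + \left(-30 + 2 \left(-63\right)\right) = 6323 - 156 = 6167$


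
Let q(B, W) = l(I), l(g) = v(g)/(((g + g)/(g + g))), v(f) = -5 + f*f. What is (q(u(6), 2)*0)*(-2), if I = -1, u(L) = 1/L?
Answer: 0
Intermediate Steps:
v(f) = -5 + f**2
l(g) = -5 + g**2 (l(g) = (-5 + g**2)/(((g + g)/(g + g))) = (-5 + g**2)/(((2*g)/((2*g)))) = (-5 + g**2)/(((2*g)*(1/(2*g)))) = (-5 + g**2)/1 = (-5 + g**2)*1 = -5 + g**2)
q(B, W) = -4 (q(B, W) = -5 + (-1)**2 = -5 + 1 = -4)
(q(u(6), 2)*0)*(-2) = -4*0*(-2) = 0*(-2) = 0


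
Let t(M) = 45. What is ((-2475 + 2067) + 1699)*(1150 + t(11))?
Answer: 1542745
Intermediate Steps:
((-2475 + 2067) + 1699)*(1150 + t(11)) = ((-2475 + 2067) + 1699)*(1150 + 45) = (-408 + 1699)*1195 = 1291*1195 = 1542745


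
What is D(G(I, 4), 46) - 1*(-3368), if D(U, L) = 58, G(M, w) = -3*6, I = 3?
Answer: 3426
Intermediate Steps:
G(M, w) = -18
D(G(I, 4), 46) - 1*(-3368) = 58 - 1*(-3368) = 58 + 3368 = 3426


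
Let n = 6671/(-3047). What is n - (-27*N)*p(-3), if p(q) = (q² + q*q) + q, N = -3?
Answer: -3708776/3047 ≈ -1217.2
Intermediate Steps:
p(q) = q + 2*q² (p(q) = (q² + q²) + q = 2*q² + q = q + 2*q²)
n = -6671/3047 (n = 6671*(-1/3047) = -6671/3047 ≈ -2.1894)
n - (-27*N)*p(-3) = -6671/3047 - (-27*(-3))*(-3*(1 + 2*(-3))) = -6671/3047 - 81*(-3*(1 - 6)) = -6671/3047 - 81*(-3*(-5)) = -6671/3047 - 81*15 = -6671/3047 - 1*1215 = -6671/3047 - 1215 = -3708776/3047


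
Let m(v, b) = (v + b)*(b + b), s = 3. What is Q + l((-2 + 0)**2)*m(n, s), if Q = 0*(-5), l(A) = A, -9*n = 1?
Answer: 208/3 ≈ 69.333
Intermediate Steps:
n = -1/9 (n = -1/9*1 = -1/9 ≈ -0.11111)
m(v, b) = 2*b*(b + v) (m(v, b) = (b + v)*(2*b) = 2*b*(b + v))
Q = 0
Q + l((-2 + 0)**2)*m(n, s) = 0 + (-2 + 0)**2*(2*3*(3 - 1/9)) = 0 + (-2)**2*(2*3*(26/9)) = 0 + 4*(52/3) = 0 + 208/3 = 208/3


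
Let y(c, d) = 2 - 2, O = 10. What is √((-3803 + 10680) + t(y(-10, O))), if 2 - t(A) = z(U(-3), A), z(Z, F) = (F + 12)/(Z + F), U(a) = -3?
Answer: √6883 ≈ 82.964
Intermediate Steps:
y(c, d) = 0
z(Z, F) = (12 + F)/(F + Z)
t(A) = 2 - (12 + A)/(-3 + A) (t(A) = 2 - (12 + A)/(A - 3) = 2 - (12 + A)/(-3 + A))
√((-3803 + 10680) + t(y(-10, O))) = √((-3803 + 10680) + (-18 + 0)/(-3 + 0)) = √(6877 - 18/(-3)) = √(6877 - ⅓*(-18)) = √(6877 + 6) = √6883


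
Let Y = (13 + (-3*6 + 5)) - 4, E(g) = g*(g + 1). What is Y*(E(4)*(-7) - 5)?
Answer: 580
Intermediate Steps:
E(g) = g*(1 + g)
Y = -4 (Y = (13 + (-18 + 5)) - 4 = (13 - 13) - 4 = 0 - 4 = -4)
Y*(E(4)*(-7) - 5) = -4*((4*(1 + 4))*(-7) - 5) = -4*((4*5)*(-7) - 5) = -4*(20*(-7) - 5) = -4*(-140 - 5) = -4*(-145) = 580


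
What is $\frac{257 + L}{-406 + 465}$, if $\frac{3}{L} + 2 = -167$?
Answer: $\frac{43430}{9971} \approx 4.3556$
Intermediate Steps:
$L = - \frac{3}{169}$ ($L = \frac{3}{-2 - 167} = \frac{3}{-169} = 3 \left(- \frac{1}{169}\right) = - \frac{3}{169} \approx -0.017751$)
$\frac{257 + L}{-406 + 465} = \frac{257 - \frac{3}{169}}{-406 + 465} = \frac{43430}{169 \cdot 59} = \frac{43430}{169} \cdot \frac{1}{59} = \frac{43430}{9971}$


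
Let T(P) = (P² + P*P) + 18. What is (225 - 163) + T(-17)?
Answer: 658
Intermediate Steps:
T(P) = 18 + 2*P² (T(P) = (P² + P²) + 18 = 2*P² + 18 = 18 + 2*P²)
(225 - 163) + T(-17) = (225 - 163) + (18 + 2*(-17)²) = 62 + (18 + 2*289) = 62 + (18 + 578) = 62 + 596 = 658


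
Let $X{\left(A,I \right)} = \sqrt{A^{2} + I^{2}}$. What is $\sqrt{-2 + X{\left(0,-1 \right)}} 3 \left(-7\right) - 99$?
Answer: $-99 - 21 i \approx -99.0 - 21.0 i$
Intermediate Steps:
$\sqrt{-2 + X{\left(0,-1 \right)}} 3 \left(-7\right) - 99 = \sqrt{-2 + \sqrt{0^{2} + \left(-1\right)^{2}}} \cdot 3 \left(-7\right) - 99 = \sqrt{-2 + \sqrt{0 + 1}} \cdot 3 \left(-7\right) - 99 = \sqrt{-2 + \sqrt{1}} \cdot 3 \left(-7\right) - 99 = \sqrt{-2 + 1} \cdot 3 \left(-7\right) - 99 = \sqrt{-1} \cdot 3 \left(-7\right) - 99 = i 3 \left(-7\right) - 99 = 3 i \left(-7\right) - 99 = - 21 i - 99 = -99 - 21 i$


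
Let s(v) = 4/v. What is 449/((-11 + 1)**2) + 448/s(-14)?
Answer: -156351/100 ≈ -1563.5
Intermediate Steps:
449/((-11 + 1)**2) + 448/s(-14) = 449/((-11 + 1)**2) + 448/((4/(-14))) = 449/((-10)**2) + 448/((4*(-1/14))) = 449/100 + 448/(-2/7) = 449*(1/100) + 448*(-7/2) = 449/100 - 1568 = -156351/100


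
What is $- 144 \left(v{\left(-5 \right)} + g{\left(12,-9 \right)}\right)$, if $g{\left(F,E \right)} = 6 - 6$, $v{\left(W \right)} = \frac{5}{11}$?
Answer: $- \frac{720}{11} \approx -65.455$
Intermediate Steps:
$v{\left(W \right)} = \frac{5}{11}$ ($v{\left(W \right)} = 5 \cdot \frac{1}{11} = \frac{5}{11}$)
$g{\left(F,E \right)} = 0$ ($g{\left(F,E \right)} = 6 - 6 = 0$)
$- 144 \left(v{\left(-5 \right)} + g{\left(12,-9 \right)}\right) = - 144 \left(\frac{5}{11} + 0\right) = \left(-144\right) \frac{5}{11} = - \frac{720}{11}$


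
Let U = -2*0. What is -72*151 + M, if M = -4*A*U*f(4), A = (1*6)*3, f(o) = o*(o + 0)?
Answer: -10872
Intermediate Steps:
U = 0
f(o) = o² (f(o) = o*o = o²)
A = 18 (A = 6*3 = 18)
M = 0 (M = -4*18*0*4² = -0*16 = -4*0 = 0)
-72*151 + M = -72*151 + 0 = -10872 + 0 = -10872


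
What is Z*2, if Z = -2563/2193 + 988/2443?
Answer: -8189450/5357499 ≈ -1.5286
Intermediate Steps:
Z = -4094725/5357499 (Z = -2563*1/2193 + 988*(1/2443) = -2563/2193 + 988/2443 = -4094725/5357499 ≈ -0.76430)
Z*2 = -4094725/5357499*2 = -8189450/5357499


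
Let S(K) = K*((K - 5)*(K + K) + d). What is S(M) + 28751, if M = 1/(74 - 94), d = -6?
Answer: 115005099/4000 ≈ 28751.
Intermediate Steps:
M = -1/20 (M = 1/(-20) = -1/20 ≈ -0.050000)
S(K) = K*(-6 + 2*K*(-5 + K)) (S(K) = K*((K - 5)*(K + K) - 6) = K*((-5 + K)*(2*K) - 6) = K*(2*K*(-5 + K) - 6) = K*(-6 + 2*K*(-5 + K)))
S(M) + 28751 = 2*(-1/20)*(-3 + (-1/20)² - 5*(-1/20)) + 28751 = 2*(-1/20)*(-3 + 1/400 + ¼) + 28751 = 2*(-1/20)*(-1099/400) + 28751 = 1099/4000 + 28751 = 115005099/4000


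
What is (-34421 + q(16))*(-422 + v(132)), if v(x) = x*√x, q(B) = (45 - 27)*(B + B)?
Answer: 14282590 - 8935080*√33 ≈ -3.7046e+7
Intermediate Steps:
q(B) = 36*B (q(B) = 18*(2*B) = 36*B)
v(x) = x^(3/2)
(-34421 + q(16))*(-422 + v(132)) = (-34421 + 36*16)*(-422 + 132^(3/2)) = (-34421 + 576)*(-422 + 264*√33) = -33845*(-422 + 264*√33) = 14282590 - 8935080*√33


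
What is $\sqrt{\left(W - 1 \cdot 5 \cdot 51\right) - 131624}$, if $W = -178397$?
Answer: $2 i \sqrt{77569} \approx 557.02 i$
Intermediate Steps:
$\sqrt{\left(W - 1 \cdot 5 \cdot 51\right) - 131624} = \sqrt{\left(-178397 - 1 \cdot 5 \cdot 51\right) - 131624} = \sqrt{\left(-178397 - 5 \cdot 51\right) - 131624} = \sqrt{\left(-178397 - 255\right) - 131624} = \sqrt{-178652 - 131624} = \sqrt{-310276} = 2 i \sqrt{77569}$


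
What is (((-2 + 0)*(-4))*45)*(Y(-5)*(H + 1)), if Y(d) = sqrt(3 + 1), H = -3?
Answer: -1440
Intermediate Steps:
Y(d) = 2 (Y(d) = sqrt(4) = 2)
(((-2 + 0)*(-4))*45)*(Y(-5)*(H + 1)) = (((-2 + 0)*(-4))*45)*(2*(-3 + 1)) = (-2*(-4)*45)*(2*(-2)) = (8*45)*(-4) = 360*(-4) = -1440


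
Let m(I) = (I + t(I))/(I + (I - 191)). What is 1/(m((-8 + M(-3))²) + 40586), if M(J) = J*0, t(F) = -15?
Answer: 9/365267 ≈ 2.4640e-5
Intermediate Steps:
M(J) = 0
m(I) = (-15 + I)/(-191 + 2*I) (m(I) = (I - 15)/(I + (I - 191)) = (-15 + I)/(I + (-191 + I)) = (-15 + I)/(-191 + 2*I))
1/(m((-8 + M(-3))²) + 40586) = 1/((-15 + (-8 + 0)²)/(-191 + 2*(-8 + 0)²) + 40586) = 1/((-15 + (-8)²)/(-191 + 2*(-8)²) + 40586) = 1/((-15 + 64)/(-191 + 2*64) + 40586) = 1/(49/(-191 + 128) + 40586) = 1/(49/(-63) + 40586) = 1/(-1/63*49 + 40586) = 1/(-7/9 + 40586) = 1/(365267/9) = 9/365267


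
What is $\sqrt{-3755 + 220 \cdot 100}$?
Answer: $\sqrt{18245} \approx 135.07$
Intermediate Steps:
$\sqrt{-3755 + 220 \cdot 100} = \sqrt{-3755 + 22000} = \sqrt{18245}$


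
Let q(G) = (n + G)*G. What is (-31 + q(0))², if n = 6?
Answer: 961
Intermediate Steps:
q(G) = G*(6 + G) (q(G) = (6 + G)*G = G*(6 + G))
(-31 + q(0))² = (-31 + 0*(6 + 0))² = (-31 + 0*6)² = (-31 + 0)² = (-31)² = 961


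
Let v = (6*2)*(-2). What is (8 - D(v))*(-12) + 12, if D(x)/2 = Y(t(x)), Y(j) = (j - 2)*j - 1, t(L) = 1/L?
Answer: -2543/24 ≈ -105.96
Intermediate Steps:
v = -24 (v = 12*(-2) = -24)
Y(j) = -1 + j*(-2 + j) (Y(j) = (-2 + j)*j - 1 = j*(-2 + j) - 1 = -1 + j*(-2 + j))
D(x) = -2 - 4/x + 2/x² (D(x) = 2*(-1 + (1/x)² - 2/x) = 2*(-1 + x⁻² - 2/x) = -2 - 4/x + 2/x²)
(8 - D(v))*(-12) + 12 = (8 - (-2 - 4/(-24) + 2/(-24)²))*(-12) + 12 = (8 - (-2 - 4*(-1/24) + 2*(1/576)))*(-12) + 12 = (8 - (-2 + ⅙ + 1/288))*(-12) + 12 = (8 - 1*(-527/288))*(-12) + 12 = (8 + 527/288)*(-12) + 12 = (2831/288)*(-12) + 12 = -2831/24 + 12 = -2543/24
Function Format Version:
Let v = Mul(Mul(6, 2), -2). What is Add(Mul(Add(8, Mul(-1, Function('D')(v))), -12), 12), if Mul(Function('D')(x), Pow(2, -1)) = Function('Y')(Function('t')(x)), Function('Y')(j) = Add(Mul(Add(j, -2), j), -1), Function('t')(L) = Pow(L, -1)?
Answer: Rational(-2543, 24) ≈ -105.96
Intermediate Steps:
v = -24 (v = Mul(12, -2) = -24)
Function('Y')(j) = Add(-1, Mul(j, Add(-2, j))) (Function('Y')(j) = Add(Mul(Add(-2, j), j), -1) = Add(Mul(j, Add(-2, j)), -1) = Add(-1, Mul(j, Add(-2, j))))
Function('D')(x) = Add(-2, Mul(-4, Pow(x, -1)), Mul(2, Pow(x, -2))) (Function('D')(x) = Mul(2, Add(-1, Pow(Pow(x, -1), 2), Mul(-2, Pow(x, -1)))) = Mul(2, Add(-1, Pow(x, -2), Mul(-2, Pow(x, -1)))) = Add(-2, Mul(-4, Pow(x, -1)), Mul(2, Pow(x, -2))))
Add(Mul(Add(8, Mul(-1, Function('D')(v))), -12), 12) = Add(Mul(Add(8, Mul(-1, Add(-2, Mul(-4, Pow(-24, -1)), Mul(2, Pow(-24, -2))))), -12), 12) = Add(Mul(Add(8, Mul(-1, Add(-2, Mul(-4, Rational(-1, 24)), Mul(2, Rational(1, 576))))), -12), 12) = Add(Mul(Add(8, Mul(-1, Add(-2, Rational(1, 6), Rational(1, 288)))), -12), 12) = Add(Mul(Add(8, Mul(-1, Rational(-527, 288))), -12), 12) = Add(Mul(Add(8, Rational(527, 288)), -12), 12) = Add(Mul(Rational(2831, 288), -12), 12) = Add(Rational(-2831, 24), 12) = Rational(-2543, 24)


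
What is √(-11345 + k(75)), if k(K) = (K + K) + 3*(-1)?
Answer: I*√11198 ≈ 105.82*I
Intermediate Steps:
k(K) = -3 + 2*K (k(K) = 2*K - 3 = -3 + 2*K)
√(-11345 + k(75)) = √(-11345 + (-3 + 2*75)) = √(-11345 + (-3 + 150)) = √(-11345 + 147) = √(-11198) = I*√11198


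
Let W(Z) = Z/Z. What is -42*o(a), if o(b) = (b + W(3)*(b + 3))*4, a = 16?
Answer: -5880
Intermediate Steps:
W(Z) = 1
o(b) = 12 + 8*b (o(b) = (b + 1*(b + 3))*4 = (b + 1*(3 + b))*4 = (b + (3 + b))*4 = (3 + 2*b)*4 = 12 + 8*b)
-42*o(a) = -42*(12 + 8*16) = -42*(12 + 128) = -42*140 = -5880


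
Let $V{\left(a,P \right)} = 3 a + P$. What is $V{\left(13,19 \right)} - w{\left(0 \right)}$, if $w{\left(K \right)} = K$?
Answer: $58$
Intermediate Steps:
$V{\left(a,P \right)} = P + 3 a$
$V{\left(13,19 \right)} - w{\left(0 \right)} = \left(19 + 3 \cdot 13\right) - 0 = \left(19 + 39\right) + 0 = 58 + 0 = 58$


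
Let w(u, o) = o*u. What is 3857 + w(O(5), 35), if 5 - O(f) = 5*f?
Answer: 3157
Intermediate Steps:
O(f) = 5 - 5*f
3857 + w(O(5), 35) = 3857 + 35*(5 - 5*5) = 3857 + 35*(5 - 25) = 3857 + 35*(-20) = 3857 - 700 = 3157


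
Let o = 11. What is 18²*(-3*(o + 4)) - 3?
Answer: -14583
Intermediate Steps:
18²*(-3*(o + 4)) - 3 = 18²*(-3*(11 + 4)) - 3 = 324*(-3*15) - 3 = 324*(-45) - 3 = -14580 - 3 = -14583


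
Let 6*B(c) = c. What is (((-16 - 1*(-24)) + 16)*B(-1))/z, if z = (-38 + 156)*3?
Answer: -2/177 ≈ -0.011299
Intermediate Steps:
B(c) = c/6
z = 354 (z = 118*3 = 354)
(((-16 - 1*(-24)) + 16)*B(-1))/z = (((-16 - 1*(-24)) + 16)*((⅙)*(-1)))/354 = (((-16 + 24) + 16)*(-⅙))*(1/354) = ((8 + 16)*(-⅙))*(1/354) = (24*(-⅙))*(1/354) = -4*1/354 = -2/177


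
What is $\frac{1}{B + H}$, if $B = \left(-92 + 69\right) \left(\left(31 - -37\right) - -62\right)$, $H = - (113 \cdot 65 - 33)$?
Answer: $- \frac{1}{10302} \approx -9.7068 \cdot 10^{-5}$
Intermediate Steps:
$H = -7312$ ($H = - (7345 - 33) = \left(-1\right) 7312 = -7312$)
$B = -2990$ ($B = - 23 \left(\left(31 + 37\right) + 62\right) = - 23 \left(68 + 62\right) = \left(-23\right) 130 = -2990$)
$\frac{1}{B + H} = \frac{1}{-2990 - 7312} = \frac{1}{-10302} = - \frac{1}{10302}$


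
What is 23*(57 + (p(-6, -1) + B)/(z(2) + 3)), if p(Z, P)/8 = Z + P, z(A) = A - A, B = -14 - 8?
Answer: 713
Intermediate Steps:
B = -22
z(A) = 0
p(Z, P) = 8*P + 8*Z (p(Z, P) = 8*(Z + P) = 8*(P + Z) = 8*P + 8*Z)
23*(57 + (p(-6, -1) + B)/(z(2) + 3)) = 23*(57 + ((8*(-1) + 8*(-6)) - 22)/(0 + 3)) = 23*(57 + ((-8 - 48) - 22)/3) = 23*(57 + (-56 - 22)*(1/3)) = 23*(57 - 78*1/3) = 23*(57 - 26) = 23*31 = 713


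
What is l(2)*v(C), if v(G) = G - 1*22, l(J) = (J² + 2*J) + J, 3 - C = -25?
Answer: 60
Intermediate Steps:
C = 28 (C = 3 - 1*(-25) = 3 + 25 = 28)
l(J) = J² + 3*J
v(G) = -22 + G (v(G) = G - 22 = -22 + G)
l(2)*v(C) = (2*(3 + 2))*(-22 + 28) = (2*5)*6 = 10*6 = 60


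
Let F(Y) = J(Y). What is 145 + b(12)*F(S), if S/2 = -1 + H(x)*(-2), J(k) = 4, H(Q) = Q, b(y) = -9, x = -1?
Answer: 109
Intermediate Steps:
S = 2 (S = 2*(-1 - 1*(-2)) = 2*(-1 + 2) = 2*1 = 2)
F(Y) = 4
145 + b(12)*F(S) = 145 - 9*4 = 145 - 36 = 109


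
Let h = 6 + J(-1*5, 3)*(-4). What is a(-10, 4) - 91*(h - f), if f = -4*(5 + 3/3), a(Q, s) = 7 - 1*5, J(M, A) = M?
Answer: -4548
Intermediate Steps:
a(Q, s) = 2 (a(Q, s) = 7 - 5 = 2)
f = -24 (f = -4*(5 + 3*(⅓)) = -4*(5 + 1) = -4*6 = -24)
h = 26 (h = 6 - 1*5*(-4) = 6 - 5*(-4) = 6 + 20 = 26)
a(-10, 4) - 91*(h - f) = 2 - 91*(26 - 1*(-24)) = 2 - 91*(26 + 24) = 2 - 91*50 = 2 - 4550 = -4548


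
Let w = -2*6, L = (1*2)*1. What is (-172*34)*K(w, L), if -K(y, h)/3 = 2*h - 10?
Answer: -105264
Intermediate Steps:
L = 2 (L = 2*1 = 2)
w = -12
K(y, h) = 30 - 6*h (K(y, h) = -3*(2*h - 10) = -3*(-10 + 2*h) = 30 - 6*h)
(-172*34)*K(w, L) = (-172*34)*(30 - 6*2) = -5848*(30 - 12) = -5848*18 = -105264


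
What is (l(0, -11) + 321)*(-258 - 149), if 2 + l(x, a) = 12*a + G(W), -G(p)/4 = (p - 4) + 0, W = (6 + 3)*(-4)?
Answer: -141229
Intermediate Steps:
W = -36 (W = 9*(-4) = -36)
G(p) = 16 - 4*p (G(p) = -4*((p - 4) + 0) = -4*((-4 + p) + 0) = -4*(-4 + p) = 16 - 4*p)
l(x, a) = 158 + 12*a (l(x, a) = -2 + (12*a + (16 - 4*(-36))) = -2 + (12*a + (16 + 144)) = -2 + (12*a + 160) = -2 + (160 + 12*a) = 158 + 12*a)
(l(0, -11) + 321)*(-258 - 149) = ((158 + 12*(-11)) + 321)*(-258 - 149) = ((158 - 132) + 321)*(-407) = (26 + 321)*(-407) = 347*(-407) = -141229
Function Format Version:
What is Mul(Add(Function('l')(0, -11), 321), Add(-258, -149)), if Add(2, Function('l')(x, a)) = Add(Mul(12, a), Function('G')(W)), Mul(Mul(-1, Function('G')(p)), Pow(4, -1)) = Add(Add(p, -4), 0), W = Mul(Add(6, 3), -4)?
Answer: -141229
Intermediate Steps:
W = -36 (W = Mul(9, -4) = -36)
Function('G')(p) = Add(16, Mul(-4, p)) (Function('G')(p) = Mul(-4, Add(Add(p, -4), 0)) = Mul(-4, Add(Add(-4, p), 0)) = Mul(-4, Add(-4, p)) = Add(16, Mul(-4, p)))
Function('l')(x, a) = Add(158, Mul(12, a)) (Function('l')(x, a) = Add(-2, Add(Mul(12, a), Add(16, Mul(-4, -36)))) = Add(-2, Add(Mul(12, a), Add(16, 144))) = Add(-2, Add(Mul(12, a), 160)) = Add(-2, Add(160, Mul(12, a))) = Add(158, Mul(12, a)))
Mul(Add(Function('l')(0, -11), 321), Add(-258, -149)) = Mul(Add(Add(158, Mul(12, -11)), 321), Add(-258, -149)) = Mul(Add(Add(158, -132), 321), -407) = Mul(Add(26, 321), -407) = Mul(347, -407) = -141229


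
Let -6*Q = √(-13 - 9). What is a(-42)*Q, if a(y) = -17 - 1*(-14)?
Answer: I*√22/2 ≈ 2.3452*I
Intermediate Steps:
a(y) = -3 (a(y) = -17 + 14 = -3)
Q = -I*√22/6 (Q = -√(-13 - 9)/6 = -I*√22/6 ≈ -0.78174*I)
a(-42)*Q = -(-1)*I*√22/2 = I*√22/2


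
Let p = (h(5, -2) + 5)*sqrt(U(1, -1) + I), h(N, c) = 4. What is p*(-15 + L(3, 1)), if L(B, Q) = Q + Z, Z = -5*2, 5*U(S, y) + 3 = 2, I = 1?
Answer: -432*sqrt(5)/5 ≈ -193.20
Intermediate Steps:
U(S, y) = -1/5 (U(S, y) = -3/5 + (1/5)*2 = -3/5 + 2/5 = -1/5)
Z = -10
L(B, Q) = -10 + Q (L(B, Q) = Q - 10 = -10 + Q)
p = 18*sqrt(5)/5 (p = (4 + 5)*sqrt(-1/5 + 1) = 9*sqrt(4/5) = 9*(2*sqrt(5)/5) = 18*sqrt(5)/5 ≈ 8.0499)
p*(-15 + L(3, 1)) = (18*sqrt(5)/5)*(-15 + (-10 + 1)) = (18*sqrt(5)/5)*(-15 - 9) = (18*sqrt(5)/5)*(-24) = -432*sqrt(5)/5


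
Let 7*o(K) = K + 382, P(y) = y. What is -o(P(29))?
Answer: -411/7 ≈ -58.714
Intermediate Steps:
o(K) = 382/7 + K/7 (o(K) = (K + 382)/7 = (382 + K)/7 = 382/7 + K/7)
-o(P(29)) = -(382/7 + (⅐)*29) = -(382/7 + 29/7) = -1*411/7 = -411/7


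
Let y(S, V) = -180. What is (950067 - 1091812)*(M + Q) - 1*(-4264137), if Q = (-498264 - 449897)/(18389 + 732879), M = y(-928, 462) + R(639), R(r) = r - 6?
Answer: -44901375888319/751268 ≈ -5.9767e+7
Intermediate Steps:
R(r) = -6 + r
M = 453 (M = -180 + (-6 + 639) = -180 + 633 = 453)
Q = -948161/751268 ≈ -1.2621
(950067 - 1091812)*(M + Q) - 1*(-4264137) = (950067 - 1091812)*(453 - 948161/751268) - 1*(-4264137) = -141745*339376243/751268 + 4264137 = -48104885564035/751268 + 4264137 = -44901375888319/751268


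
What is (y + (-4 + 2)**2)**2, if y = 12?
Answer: 256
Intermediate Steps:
(y + (-4 + 2)**2)**2 = (12 + (-4 + 2)**2)**2 = (12 + (-2)**2)**2 = (12 + 4)**2 = 16**2 = 256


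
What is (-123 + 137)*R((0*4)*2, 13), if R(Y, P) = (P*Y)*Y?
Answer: 0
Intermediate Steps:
R(Y, P) = P*Y²
(-123 + 137)*R((0*4)*2, 13) = (-123 + 137)*(13*((0*4)*2)²) = 14*(13*(0*2)²) = 14*(13*0²) = 14*(13*0) = 14*0 = 0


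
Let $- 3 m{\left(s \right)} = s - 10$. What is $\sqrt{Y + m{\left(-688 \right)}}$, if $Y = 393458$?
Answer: $\frac{4 \sqrt{221451}}{3} \approx 627.45$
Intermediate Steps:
$m{\left(s \right)} = \frac{10}{3} - \frac{s}{3}$ ($m{\left(s \right)} = - \frac{s - 10}{3} = - \frac{-10 + s}{3} = \frac{10}{3} - \frac{s}{3}$)
$\sqrt{Y + m{\left(-688 \right)}} = \sqrt{393458 + \left(\frac{10}{3} - - \frac{688}{3}\right)} = \sqrt{393458 + \left(\frac{10}{3} + \frac{688}{3}\right)} = \sqrt{393458 + \frac{698}{3}} = \sqrt{\frac{1181072}{3}} = \frac{4 \sqrt{221451}}{3}$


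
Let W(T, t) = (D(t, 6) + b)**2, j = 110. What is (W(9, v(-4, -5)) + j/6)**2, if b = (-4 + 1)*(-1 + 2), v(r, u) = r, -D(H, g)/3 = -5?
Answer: 237169/9 ≈ 26352.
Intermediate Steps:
D(H, g) = 15 (D(H, g) = -3*(-5) = 15)
b = -3 (b = -3*1 = -3)
W(T, t) = 144 (W(T, t) = (15 - 3)**2 = 12**2 = 144)
(W(9, v(-4, -5)) + j/6)**2 = (144 + 110/6)**2 = (144 + 110*(1/6))**2 = (144 + 55/3)**2 = (487/3)**2 = 237169/9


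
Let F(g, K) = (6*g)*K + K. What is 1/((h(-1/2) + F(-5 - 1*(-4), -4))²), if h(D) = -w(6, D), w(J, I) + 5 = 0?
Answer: 1/625 ≈ 0.0016000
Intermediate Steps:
w(J, I) = -5 (w(J, I) = -5 + 0 = -5)
F(g, K) = K + 6*K*g (F(g, K) = 6*K*g + K = K + 6*K*g)
h(D) = 5 (h(D) = -1*(-5) = 5)
1/((h(-1/2) + F(-5 - 1*(-4), -4))²) = 1/((5 - 4*(1 + 6*(-5 - 1*(-4))))²) = 1/((5 - 4*(1 + 6*(-5 + 4)))²) = 1/((5 - 4*(1 + 6*(-1)))²) = 1/((5 - 4*(1 - 6))²) = 1/((5 - 4*(-5))²) = 1/((5 + 20)²) = 1/(25²) = 1/625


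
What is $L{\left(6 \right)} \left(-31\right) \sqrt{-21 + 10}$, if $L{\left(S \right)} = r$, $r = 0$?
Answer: $0$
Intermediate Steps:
$L{\left(S \right)} = 0$
$L{\left(6 \right)} \left(-31\right) \sqrt{-21 + 10} = 0 \left(-31\right) \sqrt{-21 + 10} = 0 \sqrt{-11} = 0 i \sqrt{11} = 0$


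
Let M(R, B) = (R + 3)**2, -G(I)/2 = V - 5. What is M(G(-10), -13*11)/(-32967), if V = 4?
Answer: -25/32967 ≈ -0.00075833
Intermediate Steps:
G(I) = 2 (G(I) = -2*(4 - 5) = -2*(-1) = 2)
M(R, B) = (3 + R)**2
M(G(-10), -13*11)/(-32967) = (3 + 2)**2/(-32967) = 5**2*(-1/32967) = 25*(-1/32967) = -25/32967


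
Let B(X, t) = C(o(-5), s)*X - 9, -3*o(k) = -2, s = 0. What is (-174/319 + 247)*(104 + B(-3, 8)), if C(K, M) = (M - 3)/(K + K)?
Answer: 100307/4 ≈ 25077.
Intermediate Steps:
o(k) = 2/3 (o(k) = -1/3*(-2) = 2/3)
C(K, M) = (-3 + M)/(2*K) (C(K, M) = (-3 + M)/((2*K)) = (-3 + M)*(1/(2*K)) = (-3 + M)/(2*K))
B(X, t) = -9 - 9*X/4 (B(X, t) = ((-3 + 0)/(2*(2/3)))*X - 9 = ((1/2)*(3/2)*(-3))*X - 9 = -9*X/4 - 9 = -9 - 9*X/4)
(-174/319 + 247)*(104 + B(-3, 8)) = (-174/319 + 247)*(104 + (-9 - 9/4*(-3))) = (-174*1/319 + 247)*(104 + (-9 + 27/4)) = (-6/11 + 247)*(104 - 9/4) = (2711/11)*(407/4) = 100307/4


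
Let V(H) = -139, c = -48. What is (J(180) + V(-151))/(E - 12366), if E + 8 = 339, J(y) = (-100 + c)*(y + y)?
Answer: 53419/12035 ≈ 4.4386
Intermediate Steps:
J(y) = -296*y (J(y) = (-100 - 48)*(y + y) = -296*y)
E = 331 (E = -8 + 339 = 331)
(J(180) + V(-151))/(E - 12366) = (-296*180 - 139)/(331 - 12366) = (-53280 - 139)/(-12035) = -53419*(-1/12035) = 53419/12035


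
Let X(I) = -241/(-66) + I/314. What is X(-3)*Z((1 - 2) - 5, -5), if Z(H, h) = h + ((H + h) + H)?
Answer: -37738/471 ≈ -80.123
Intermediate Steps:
Z(H, h) = 2*H + 2*h (Z(H, h) = h + (h + 2*H) = 2*H + 2*h)
X(I) = 241/66 + I/314 (X(I) = -241*(-1/66) + I*(1/314) = 241/66 + I/314)
X(-3)*Z((1 - 2) - 5, -5) = (241/66 + (1/314)*(-3))*(2*((1 - 2) - 5) + 2*(-5)) = (241/66 - 3/314)*(2*(-1 - 5) - 10) = 18869*(2*(-6) - 10)/5181 = 18869*(-12 - 10)/5181 = (18869/5181)*(-22) = -37738/471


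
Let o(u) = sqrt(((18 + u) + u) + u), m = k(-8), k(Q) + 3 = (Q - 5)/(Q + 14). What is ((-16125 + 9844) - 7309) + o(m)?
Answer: -13590 + sqrt(10)/2 ≈ -13588.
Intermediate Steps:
k(Q) = -3 + (-5 + Q)/(14 + Q) (k(Q) = -3 + (Q - 5)/(Q + 14) = -3 + (-5 + Q)/(14 + Q))
m = -31/6 (m = (-47 - 2*(-8))/(14 - 8) = (-47 + 16)/6 = (1/6)*(-31) = -31/6 ≈ -5.1667)
o(u) = sqrt(18 + 3*u) (o(u) = sqrt((18 + 2*u) + u) = sqrt(18 + 3*u))
((-16125 + 9844) - 7309) + o(m) = ((-16125 + 9844) - 7309) + sqrt(18 + 3*(-31/6)) = (-6281 - 7309) + sqrt(18 - 31/2) = -13590 + sqrt(5/2) = -13590 + sqrt(10)/2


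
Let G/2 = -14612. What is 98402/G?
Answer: -49201/14612 ≈ -3.3672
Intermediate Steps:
G = -29224 (G = 2*(-14612) = -29224)
98402/G = 98402/(-29224) = 98402*(-1/29224) = -49201/14612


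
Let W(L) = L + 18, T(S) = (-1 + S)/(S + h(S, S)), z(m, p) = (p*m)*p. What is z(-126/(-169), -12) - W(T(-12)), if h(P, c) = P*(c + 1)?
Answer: 1814437/20280 ≈ 89.469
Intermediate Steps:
z(m, p) = m*p**2 (z(m, p) = (m*p)*p = m*p**2)
h(P, c) = P*(1 + c)
T(S) = (-1 + S)/(S + S*(1 + S))
W(L) = 18 + L
z(-126/(-169), -12) - W(T(-12)) = -126/(-169)*(-12)**2 - (18 + (-1 - 12)/((-12)*(2 - 12))) = -126*(-1/169)*144 - (18 - 1/12*(-13)/(-10)) = (126/169)*144 - (18 - 1/12*(-1/10)*(-13)) = 18144/169 - (18 - 13/120) = 18144/169 - 1*2147/120 = 18144/169 - 2147/120 = 1814437/20280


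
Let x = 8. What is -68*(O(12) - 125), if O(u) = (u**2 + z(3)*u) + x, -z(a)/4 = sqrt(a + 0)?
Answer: -1836 + 3264*sqrt(3) ≈ 3817.4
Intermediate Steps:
z(a) = -4*sqrt(a) (z(a) = -4*sqrt(a + 0) = -4*sqrt(a))
O(u) = 8 + u**2 - 4*u*sqrt(3) (O(u) = (u**2 + (-4*sqrt(3))*u) + 8 = (u**2 - 4*u*sqrt(3)) + 8 = 8 + u**2 - 4*u*sqrt(3))
-68*(O(12) - 125) = -68*((8 + 12**2 - 4*12*sqrt(3)) - 125) = -68*((8 + 144 - 48*sqrt(3)) - 125) = -68*((152 - 48*sqrt(3)) - 125) = -68*(27 - 48*sqrt(3)) = -1836 + 3264*sqrt(3)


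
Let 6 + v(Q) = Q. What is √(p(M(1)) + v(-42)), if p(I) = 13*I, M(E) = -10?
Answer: I*√178 ≈ 13.342*I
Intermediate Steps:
v(Q) = -6 + Q
√(p(M(1)) + v(-42)) = √(13*(-10) + (-6 - 42)) = √(-130 - 48) = √(-178) = I*√178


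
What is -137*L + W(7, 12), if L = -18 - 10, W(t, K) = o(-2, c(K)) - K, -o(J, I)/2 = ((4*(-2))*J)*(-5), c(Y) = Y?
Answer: 3984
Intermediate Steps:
o(J, I) = -80*J (o(J, I) = -2*(4*(-2))*J*(-5) = -2*(-8*J)*(-5) = -80*J)
W(t, K) = 160 - K (W(t, K) = -80*(-2) - K = 160 - K)
L = -28
-137*L + W(7, 12) = -137*(-28) + (160 - 1*12) = 3836 + (160 - 12) = 3836 + 148 = 3984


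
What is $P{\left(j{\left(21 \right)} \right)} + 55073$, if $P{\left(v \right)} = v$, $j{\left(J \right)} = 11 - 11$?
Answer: $55073$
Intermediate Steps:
$j{\left(J \right)} = 0$
$P{\left(j{\left(21 \right)} \right)} + 55073 = 0 + 55073 = 55073$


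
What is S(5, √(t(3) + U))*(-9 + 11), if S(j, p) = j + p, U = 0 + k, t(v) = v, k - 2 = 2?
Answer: 10 + 2*√7 ≈ 15.292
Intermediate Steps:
k = 4 (k = 2 + 2 = 4)
U = 4 (U = 0 + 4 = 4)
S(5, √(t(3) + U))*(-9 + 11) = (5 + √(3 + 4))*(-9 + 11) = (5 + √7)*2 = 10 + 2*√7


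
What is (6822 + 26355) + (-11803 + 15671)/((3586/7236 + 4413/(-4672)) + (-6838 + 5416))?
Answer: 398822467898661/12022038125 ≈ 33174.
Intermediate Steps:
(6822 + 26355) + (-11803 + 15671)/((3586/7236 + 4413/(-4672)) + (-6838 + 5416)) = 33177 + 3868/((3586*(1/7236) + 4413*(-1/4672)) - 1422) = 33177 + 3868/((1793/3618 - 4413/4672) - 1422) = 33177 + 3868/(-3794669/8451648 - 1422) = 33177 + 3868/(-12022038125/8451648) = 33177 + 3868*(-8451648/12022038125) = 33177 - 32690974464/12022038125 = 398822467898661/12022038125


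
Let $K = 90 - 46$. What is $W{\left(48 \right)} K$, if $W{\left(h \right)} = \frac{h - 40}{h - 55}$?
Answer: $- \frac{352}{7} \approx -50.286$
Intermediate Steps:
$W{\left(h \right)} = \frac{-40 + h}{-55 + h}$
$K = 44$ ($K = 90 - 46 = 44$)
$W{\left(48 \right)} K = \frac{-40 + 48}{-55 + 48} \cdot 44 = \frac{1}{-7} \cdot 8 \cdot 44 = \left(- \frac{1}{7}\right) 8 \cdot 44 = \left(- \frac{8}{7}\right) 44 = - \frac{352}{7}$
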